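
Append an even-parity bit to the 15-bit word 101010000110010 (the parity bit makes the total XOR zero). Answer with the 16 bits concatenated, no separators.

XOR of the 15 data bits: 1⊕0⊕1⊕0⊕1⊕0⊕0⊕0⊕0⊕1⊕1⊕0⊕0⊕1⊕0 = 0
Parity bit = 0 (so all 16 bits XOR to 0).

1010100001100100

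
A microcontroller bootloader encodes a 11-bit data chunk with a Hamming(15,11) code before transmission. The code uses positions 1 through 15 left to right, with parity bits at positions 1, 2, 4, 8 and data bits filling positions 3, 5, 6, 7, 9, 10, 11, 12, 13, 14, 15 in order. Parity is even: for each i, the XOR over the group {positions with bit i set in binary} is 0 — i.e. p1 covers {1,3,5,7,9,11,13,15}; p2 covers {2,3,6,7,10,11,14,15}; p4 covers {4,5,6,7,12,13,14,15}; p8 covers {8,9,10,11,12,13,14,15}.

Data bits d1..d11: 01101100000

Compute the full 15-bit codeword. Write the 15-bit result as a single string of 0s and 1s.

000011001100000

Place data at non-parity positions: p1 p2 0 p4 1 1 0 p8 1 1 0 0 0 0 0
p1 (pos 1,3,5,7,9,11,13,15): XOR of data positions = 0⊕1⊕0⊕1⊕0⊕0⊕0 = 0
p2 (pos 2,3,6,7,10,11,14,15): XOR of data positions = 0⊕1⊕0⊕1⊕0⊕0⊕0 = 0
p4 (pos 4,5,6,7,12,13,14,15): XOR of data positions = 1⊕1⊕0⊕0⊕0⊕0⊕0 = 0
p8 (pos 8,9,10,11,12,13,14,15): XOR of data positions = 1⊕1⊕0⊕0⊕0⊕0⊕0 = 0
Codeword: 000011001100000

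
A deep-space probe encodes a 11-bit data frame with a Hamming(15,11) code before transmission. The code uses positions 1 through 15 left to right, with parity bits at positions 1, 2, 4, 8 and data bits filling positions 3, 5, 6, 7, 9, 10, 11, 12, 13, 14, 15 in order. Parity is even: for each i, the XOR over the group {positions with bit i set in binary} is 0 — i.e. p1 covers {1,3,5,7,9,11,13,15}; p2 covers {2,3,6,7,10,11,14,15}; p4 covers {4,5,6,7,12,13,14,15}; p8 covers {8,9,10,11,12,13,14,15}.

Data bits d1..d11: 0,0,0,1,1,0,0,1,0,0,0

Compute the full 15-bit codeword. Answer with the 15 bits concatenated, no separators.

Place data at non-parity positions: p1 p2 0 p4 0 0 1 p8 1 0 0 1 0 0 0
p1 (pos 1,3,5,7,9,11,13,15): XOR of data positions = 0⊕0⊕1⊕1⊕0⊕0⊕0 = 0
p2 (pos 2,3,6,7,10,11,14,15): XOR of data positions = 0⊕0⊕1⊕0⊕0⊕0⊕0 = 1
p4 (pos 4,5,6,7,12,13,14,15): XOR of data positions = 0⊕0⊕1⊕1⊕0⊕0⊕0 = 0
p8 (pos 8,9,10,11,12,13,14,15): XOR of data positions = 1⊕0⊕0⊕1⊕0⊕0⊕0 = 0
Codeword: 010000101001000

010000101001000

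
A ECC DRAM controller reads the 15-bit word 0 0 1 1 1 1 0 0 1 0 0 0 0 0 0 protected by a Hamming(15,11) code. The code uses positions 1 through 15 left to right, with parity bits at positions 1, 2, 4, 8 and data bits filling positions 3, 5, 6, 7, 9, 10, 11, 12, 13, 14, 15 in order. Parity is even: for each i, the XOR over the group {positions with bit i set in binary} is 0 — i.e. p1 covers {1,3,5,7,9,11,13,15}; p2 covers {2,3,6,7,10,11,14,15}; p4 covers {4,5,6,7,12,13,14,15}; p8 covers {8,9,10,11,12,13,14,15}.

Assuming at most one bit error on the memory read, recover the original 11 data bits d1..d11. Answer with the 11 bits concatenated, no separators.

s1 (pos 1,3,5,7,9,11,13,15): 0⊕1⊕1⊕0⊕1⊕0⊕0⊕0 = 1
s2 (pos 2,3,6,7,10,11,14,15): 0⊕1⊕1⊕0⊕0⊕0⊕0⊕0 = 0
s4 (pos 4,5,6,7,12,13,14,15): 1⊕1⊕1⊕0⊕0⊕0⊕0⊕0 = 1
s8 (pos 8,9,10,11,12,13,14,15): 0⊕1⊕0⊕0⊕0⊕0⊕0⊕0 = 1
Syndrome s8…s1 = 1101 → error at position 13.
Flip position 13: 001111001000000 → 001111001000100
Read data bits from positions 3,5,6,7,9,10,11,12,13,14,15: 11101000100

11101000100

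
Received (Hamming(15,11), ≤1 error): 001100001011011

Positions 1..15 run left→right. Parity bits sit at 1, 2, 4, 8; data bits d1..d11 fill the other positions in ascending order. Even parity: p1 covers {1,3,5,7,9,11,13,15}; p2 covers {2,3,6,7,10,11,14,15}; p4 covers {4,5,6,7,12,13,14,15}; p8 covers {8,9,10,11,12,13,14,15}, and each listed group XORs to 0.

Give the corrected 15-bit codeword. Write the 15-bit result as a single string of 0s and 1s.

s1 (pos 1,3,5,7,9,11,13,15): 0⊕1⊕0⊕0⊕1⊕1⊕0⊕1 = 0
s2 (pos 2,3,6,7,10,11,14,15): 0⊕1⊕0⊕0⊕0⊕1⊕1⊕1 = 0
s4 (pos 4,5,6,7,12,13,14,15): 1⊕0⊕0⊕0⊕1⊕0⊕1⊕1 = 0
s8 (pos 8,9,10,11,12,13,14,15): 0⊕1⊕0⊕1⊕1⊕0⊕1⊕1 = 1
Syndrome s8…s1 = 1000 → error at position 8.
Flip position 8: 001100001011011 → 001100011011011

001100011011011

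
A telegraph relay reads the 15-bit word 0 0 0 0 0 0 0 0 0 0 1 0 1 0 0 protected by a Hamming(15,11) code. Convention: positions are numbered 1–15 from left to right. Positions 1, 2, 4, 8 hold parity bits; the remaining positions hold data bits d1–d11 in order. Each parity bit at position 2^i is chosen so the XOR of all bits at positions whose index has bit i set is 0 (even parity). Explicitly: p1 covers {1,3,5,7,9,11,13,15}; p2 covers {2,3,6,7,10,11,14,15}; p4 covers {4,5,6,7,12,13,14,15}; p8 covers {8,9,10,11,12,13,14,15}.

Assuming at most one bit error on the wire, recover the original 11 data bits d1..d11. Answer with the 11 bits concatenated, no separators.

s1 (pos 1,3,5,7,9,11,13,15): 0⊕0⊕0⊕0⊕0⊕1⊕1⊕0 = 0
s2 (pos 2,3,6,7,10,11,14,15): 0⊕0⊕0⊕0⊕0⊕1⊕0⊕0 = 1
s4 (pos 4,5,6,7,12,13,14,15): 0⊕0⊕0⊕0⊕0⊕1⊕0⊕0 = 1
s8 (pos 8,9,10,11,12,13,14,15): 0⊕0⊕0⊕1⊕0⊕1⊕0⊕0 = 0
Syndrome s8…s1 = 0110 → error at position 6.
Flip position 6: 000000000010100 → 000001000010100
Read data bits from positions 3,5,6,7,9,10,11,12,13,14,15: 00100010100

00100010100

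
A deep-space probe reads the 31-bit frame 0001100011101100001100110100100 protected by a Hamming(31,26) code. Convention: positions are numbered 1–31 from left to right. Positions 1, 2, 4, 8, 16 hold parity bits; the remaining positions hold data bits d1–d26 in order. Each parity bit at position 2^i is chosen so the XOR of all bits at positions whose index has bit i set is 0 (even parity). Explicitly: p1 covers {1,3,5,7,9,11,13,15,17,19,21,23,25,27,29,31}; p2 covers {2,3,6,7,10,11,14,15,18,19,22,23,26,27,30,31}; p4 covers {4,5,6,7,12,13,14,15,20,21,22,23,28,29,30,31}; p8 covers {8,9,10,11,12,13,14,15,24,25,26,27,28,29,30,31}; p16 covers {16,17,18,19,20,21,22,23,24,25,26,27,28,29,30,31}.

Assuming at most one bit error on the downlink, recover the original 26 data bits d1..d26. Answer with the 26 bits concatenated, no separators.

s1 (pos 1,3,5,7,9,11,13,15,17,19,21,23,25,27,29,31): 0⊕0⊕1⊕0⊕1⊕1⊕1⊕0⊕0⊕1⊕0⊕1⊕0⊕0⊕1⊕0 = 1
s2 (pos 2,3,6,7,10,11,14,15,18,19,22,23,26,27,30,31): 0⊕0⊕0⊕0⊕1⊕1⊕1⊕0⊕0⊕1⊕0⊕1⊕1⊕0⊕0⊕0 = 0
s4 (pos 4,5,6,7,12,13,14,15,20,21,22,23,28,29,30,31): 1⊕1⊕0⊕0⊕0⊕1⊕1⊕0⊕1⊕0⊕0⊕1⊕0⊕1⊕0⊕0 = 1
s8 (pos 8,9,10,11,12,13,14,15,24,25,26,27,28,29,30,31): 0⊕1⊕1⊕1⊕0⊕1⊕1⊕0⊕1⊕0⊕1⊕0⊕0⊕1⊕0⊕0 = 0
s16 (pos 16,17,18,19,20,21,22,23,24,25,26,27,28,29,30,31): 0⊕0⊕0⊕1⊕1⊕0⊕0⊕1⊕1⊕0⊕1⊕0⊕0⊕1⊕0⊕0 = 0
Syndrome s16…s1 = 00101 → error at position 5.
Flip position 5: 0001100011101100001100110100100 → 0001000011101100001100110100100
Read data bits from positions 3,5,6,7,9,10,11,12,13,14,15,17,18,19,20,21,22,23,24,25,26,27,28,29,30,31: 00001110110001100110100100

00001110110001100110100100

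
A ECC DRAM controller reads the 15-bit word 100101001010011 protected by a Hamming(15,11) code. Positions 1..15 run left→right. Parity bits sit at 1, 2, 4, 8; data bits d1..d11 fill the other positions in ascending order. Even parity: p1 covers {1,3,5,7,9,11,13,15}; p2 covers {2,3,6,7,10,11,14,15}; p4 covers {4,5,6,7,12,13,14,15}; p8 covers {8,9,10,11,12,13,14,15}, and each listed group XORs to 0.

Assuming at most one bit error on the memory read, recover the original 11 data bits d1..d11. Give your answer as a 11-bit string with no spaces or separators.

00101010011

s1 (pos 1,3,5,7,9,11,13,15): 1⊕0⊕0⊕0⊕1⊕1⊕0⊕1 = 0
s2 (pos 2,3,6,7,10,11,14,15): 0⊕0⊕1⊕0⊕0⊕1⊕1⊕1 = 0
s4 (pos 4,5,6,7,12,13,14,15): 1⊕0⊕1⊕0⊕0⊕0⊕1⊕1 = 0
s8 (pos 8,9,10,11,12,13,14,15): 0⊕1⊕0⊕1⊕0⊕0⊕1⊕1 = 0
Syndrome s8…s1 = 0000 → no error.
Read data bits from positions 3,5,6,7,9,10,11,12,13,14,15: 00101010011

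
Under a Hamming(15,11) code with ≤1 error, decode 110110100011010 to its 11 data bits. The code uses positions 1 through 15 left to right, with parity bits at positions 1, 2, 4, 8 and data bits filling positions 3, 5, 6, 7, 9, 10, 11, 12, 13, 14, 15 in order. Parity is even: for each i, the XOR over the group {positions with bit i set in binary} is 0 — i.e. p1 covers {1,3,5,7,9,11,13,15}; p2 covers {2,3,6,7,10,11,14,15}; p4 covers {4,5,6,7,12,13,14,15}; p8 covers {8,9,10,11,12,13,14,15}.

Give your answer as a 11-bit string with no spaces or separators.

01010010010

s1 (pos 1,3,5,7,9,11,13,15): 1⊕0⊕1⊕1⊕0⊕1⊕0⊕0 = 0
s2 (pos 2,3,6,7,10,11,14,15): 1⊕0⊕0⊕1⊕0⊕1⊕1⊕0 = 0
s4 (pos 4,5,6,7,12,13,14,15): 1⊕1⊕0⊕1⊕1⊕0⊕1⊕0 = 1
s8 (pos 8,9,10,11,12,13,14,15): 0⊕0⊕0⊕1⊕1⊕0⊕1⊕0 = 1
Syndrome s8…s1 = 1100 → error at position 12.
Flip position 12: 110110100011010 → 110110100010010
Read data bits from positions 3,5,6,7,9,10,11,12,13,14,15: 01010010010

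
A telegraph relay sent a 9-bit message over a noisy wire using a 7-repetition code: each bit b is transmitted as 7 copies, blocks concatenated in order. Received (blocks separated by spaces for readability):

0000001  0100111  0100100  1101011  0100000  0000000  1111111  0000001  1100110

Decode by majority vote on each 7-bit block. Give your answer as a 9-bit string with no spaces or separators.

010100101

Block 1 (0000001): 1 one → 0
Block 2 (0100111): 4 ones → 1
Block 3 (0100100): 2 ones → 0
Block 4 (1101011): 5 ones → 1
Block 5 (0100000): 1 one → 0
Block 6 (0000000): 0 ones → 0
Block 7 (1111111): 7 ones → 1
Block 8 (0000001): 1 one → 0
Block 9 (1100110): 4 ones → 1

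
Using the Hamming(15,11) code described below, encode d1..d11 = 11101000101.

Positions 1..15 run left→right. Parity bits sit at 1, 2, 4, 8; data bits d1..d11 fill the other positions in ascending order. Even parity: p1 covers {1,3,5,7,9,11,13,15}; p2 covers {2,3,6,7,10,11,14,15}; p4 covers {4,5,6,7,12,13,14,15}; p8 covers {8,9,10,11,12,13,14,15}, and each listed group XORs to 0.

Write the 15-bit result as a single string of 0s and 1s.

111011011000101

Place data at non-parity positions: p1 p2 1 p4 1 1 0 p8 1 0 0 0 1 0 1
p1 (pos 1,3,5,7,9,11,13,15): XOR of data positions = 1⊕1⊕0⊕1⊕0⊕1⊕1 = 1
p2 (pos 2,3,6,7,10,11,14,15): XOR of data positions = 1⊕1⊕0⊕0⊕0⊕0⊕1 = 1
p4 (pos 4,5,6,7,12,13,14,15): XOR of data positions = 1⊕1⊕0⊕0⊕1⊕0⊕1 = 0
p8 (pos 8,9,10,11,12,13,14,15): XOR of data positions = 1⊕0⊕0⊕0⊕1⊕0⊕1 = 1
Codeword: 111011011000101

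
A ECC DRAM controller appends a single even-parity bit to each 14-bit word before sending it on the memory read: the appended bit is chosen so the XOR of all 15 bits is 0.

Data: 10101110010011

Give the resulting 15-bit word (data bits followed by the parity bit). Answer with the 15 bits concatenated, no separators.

101011100100110

XOR of the 14 data bits: 1⊕0⊕1⊕0⊕1⊕1⊕1⊕0⊕0⊕1⊕0⊕0⊕1⊕1 = 0
Parity bit = 0 (so all 15 bits XOR to 0).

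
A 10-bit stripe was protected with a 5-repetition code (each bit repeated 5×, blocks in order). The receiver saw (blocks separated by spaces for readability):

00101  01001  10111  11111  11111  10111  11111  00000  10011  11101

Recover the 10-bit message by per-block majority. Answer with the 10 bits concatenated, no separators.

0011111011

Block 1 (00101): 2 ones → 0
Block 2 (01001): 2 ones → 0
Block 3 (10111): 4 ones → 1
Block 4 (11111): 5 ones → 1
Block 5 (11111): 5 ones → 1
Block 6 (10111): 4 ones → 1
Block 7 (11111): 5 ones → 1
Block 8 (00000): 0 ones → 0
Block 9 (10011): 3 ones → 1
Block 10 (11101): 4 ones → 1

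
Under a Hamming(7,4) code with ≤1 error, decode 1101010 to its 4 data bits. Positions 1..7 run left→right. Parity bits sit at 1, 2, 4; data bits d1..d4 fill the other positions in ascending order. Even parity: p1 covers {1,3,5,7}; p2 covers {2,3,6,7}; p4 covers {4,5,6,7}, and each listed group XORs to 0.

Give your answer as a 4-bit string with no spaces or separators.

s1 (pos 1,3,5,7): 1⊕0⊕0⊕0 = 1
s2 (pos 2,3,6,7): 1⊕0⊕1⊕0 = 0
s4 (pos 4,5,6,7): 1⊕0⊕1⊕0 = 0
Syndrome s4…s1 = 001 → error at position 1.
Flip position 1: 1101010 → 0101010
Read data bits from positions 3,5,6,7: 0010

0010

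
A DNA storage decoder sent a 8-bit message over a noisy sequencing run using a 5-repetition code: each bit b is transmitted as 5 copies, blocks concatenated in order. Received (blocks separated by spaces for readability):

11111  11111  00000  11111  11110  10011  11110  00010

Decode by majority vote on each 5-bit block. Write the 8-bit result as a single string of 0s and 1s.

Block 1 (11111): 5 ones → 1
Block 2 (11111): 5 ones → 1
Block 3 (00000): 0 ones → 0
Block 4 (11111): 5 ones → 1
Block 5 (11110): 4 ones → 1
Block 6 (10011): 3 ones → 1
Block 7 (11110): 4 ones → 1
Block 8 (00010): 1 one → 0

11011110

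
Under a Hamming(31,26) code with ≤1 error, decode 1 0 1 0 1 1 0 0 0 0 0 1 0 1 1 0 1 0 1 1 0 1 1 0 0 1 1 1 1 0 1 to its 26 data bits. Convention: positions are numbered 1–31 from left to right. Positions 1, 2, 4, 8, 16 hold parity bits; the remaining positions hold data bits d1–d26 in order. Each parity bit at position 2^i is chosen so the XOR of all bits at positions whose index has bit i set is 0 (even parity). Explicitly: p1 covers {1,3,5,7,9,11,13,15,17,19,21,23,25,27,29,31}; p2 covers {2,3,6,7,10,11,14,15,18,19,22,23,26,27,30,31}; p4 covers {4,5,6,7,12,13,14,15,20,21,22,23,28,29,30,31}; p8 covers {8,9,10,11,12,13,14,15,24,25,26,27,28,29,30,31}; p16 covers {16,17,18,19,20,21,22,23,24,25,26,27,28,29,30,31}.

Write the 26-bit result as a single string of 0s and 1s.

s1 (pos 1,3,5,7,9,11,13,15,17,19,21,23,25,27,29,31): 1⊕1⊕1⊕0⊕0⊕0⊕0⊕1⊕1⊕1⊕0⊕1⊕0⊕1⊕1⊕1 = 0
s2 (pos 2,3,6,7,10,11,14,15,18,19,22,23,26,27,30,31): 0⊕1⊕1⊕0⊕0⊕0⊕1⊕1⊕0⊕1⊕1⊕1⊕1⊕1⊕0⊕1 = 0
s4 (pos 4,5,6,7,12,13,14,15,20,21,22,23,28,29,30,31): 0⊕1⊕1⊕0⊕1⊕0⊕1⊕1⊕1⊕0⊕1⊕1⊕1⊕1⊕0⊕1 = 1
s8 (pos 8,9,10,11,12,13,14,15,24,25,26,27,28,29,30,31): 0⊕0⊕0⊕0⊕1⊕0⊕1⊕1⊕0⊕0⊕1⊕1⊕1⊕1⊕0⊕1 = 0
s16 (pos 16,17,18,19,20,21,22,23,24,25,26,27,28,29,30,31): 0⊕1⊕0⊕1⊕1⊕0⊕1⊕1⊕0⊕0⊕1⊕1⊕1⊕1⊕0⊕1 = 0
Syndrome s16…s1 = 00100 → error at position 4.
Flip position 4: 1010110000010110101101100111101 → 1011110000010110101101100111101
Read data bits from positions 3,5,6,7,9,10,11,12,13,14,15,17,18,19,20,21,22,23,24,25,26,27,28,29,30,31: 11100001011101101100111101

11100001011101101100111101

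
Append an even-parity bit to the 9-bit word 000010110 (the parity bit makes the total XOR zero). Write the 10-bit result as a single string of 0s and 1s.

0000101101

XOR of the 9 data bits: 0⊕0⊕0⊕0⊕1⊕0⊕1⊕1⊕0 = 1
Parity bit = 1 (so all 10 bits XOR to 0).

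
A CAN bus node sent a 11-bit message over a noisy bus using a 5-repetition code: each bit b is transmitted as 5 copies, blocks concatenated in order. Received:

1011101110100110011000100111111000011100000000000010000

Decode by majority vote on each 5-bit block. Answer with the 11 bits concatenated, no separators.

11100101000

Block 1 (10111): 4 ones → 1
Block 2 (01110): 3 ones → 1
Block 3 (10011): 3 ones → 1
Block 4 (00110): 2 ones → 0
Block 5 (00100): 1 one → 0
Block 6 (11111): 5 ones → 1
Block 7 (10000): 1 one → 0
Block 8 (11100): 3 ones → 1
Block 9 (00000): 0 ones → 0
Block 10 (00000): 0 ones → 0
Block 11 (10000): 1 one → 0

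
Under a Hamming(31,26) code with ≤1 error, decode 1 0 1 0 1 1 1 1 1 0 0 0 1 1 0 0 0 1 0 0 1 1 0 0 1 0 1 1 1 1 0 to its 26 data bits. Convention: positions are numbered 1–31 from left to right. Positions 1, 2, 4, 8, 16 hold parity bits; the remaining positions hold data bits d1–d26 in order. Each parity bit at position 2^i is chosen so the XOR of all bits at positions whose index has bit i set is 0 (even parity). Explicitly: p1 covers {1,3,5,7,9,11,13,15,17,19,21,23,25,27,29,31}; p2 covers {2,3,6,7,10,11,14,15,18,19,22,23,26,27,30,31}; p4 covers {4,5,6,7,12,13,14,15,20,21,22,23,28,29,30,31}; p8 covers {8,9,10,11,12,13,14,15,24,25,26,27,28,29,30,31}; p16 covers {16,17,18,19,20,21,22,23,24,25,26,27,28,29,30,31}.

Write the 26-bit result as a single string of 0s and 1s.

s1 (pos 1,3,5,7,9,11,13,15,17,19,21,23,25,27,29,31): 1⊕1⊕1⊕1⊕1⊕0⊕1⊕0⊕0⊕0⊕1⊕0⊕1⊕1⊕1⊕0 = 0
s2 (pos 2,3,6,7,10,11,14,15,18,19,22,23,26,27,30,31): 0⊕1⊕1⊕1⊕0⊕0⊕1⊕0⊕1⊕0⊕1⊕0⊕0⊕1⊕1⊕0 = 0
s4 (pos 4,5,6,7,12,13,14,15,20,21,22,23,28,29,30,31): 0⊕1⊕1⊕1⊕0⊕1⊕1⊕0⊕0⊕1⊕1⊕0⊕1⊕1⊕1⊕0 = 0
s8 (pos 8,9,10,11,12,13,14,15,24,25,26,27,28,29,30,31): 1⊕1⊕0⊕0⊕0⊕1⊕1⊕0⊕0⊕1⊕0⊕1⊕1⊕1⊕1⊕0 = 1
s16 (pos 16,17,18,19,20,21,22,23,24,25,26,27,28,29,30,31): 0⊕0⊕1⊕0⊕0⊕1⊕1⊕0⊕0⊕1⊕0⊕1⊕1⊕1⊕1⊕0 = 0
Syndrome s16…s1 = 01000 → error at position 8.
Flip position 8: 1010111110001100010011001011110 → 1010111010001100010011001011110
Read data bits from positions 3,5,6,7,9,10,11,12,13,14,15,17,18,19,20,21,22,23,24,25,26,27,28,29,30,31: 11111000110010011001011110

11111000110010011001011110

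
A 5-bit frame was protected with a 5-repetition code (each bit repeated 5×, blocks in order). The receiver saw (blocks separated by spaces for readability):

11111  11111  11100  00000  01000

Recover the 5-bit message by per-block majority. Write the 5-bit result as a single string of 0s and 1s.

Block 1 (11111): 5 ones → 1
Block 2 (11111): 5 ones → 1
Block 3 (11100): 3 ones → 1
Block 4 (00000): 0 ones → 0
Block 5 (01000): 1 one → 0

11100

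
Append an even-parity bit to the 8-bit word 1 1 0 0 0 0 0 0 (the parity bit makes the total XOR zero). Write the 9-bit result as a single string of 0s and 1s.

XOR of the 8 data bits: 1⊕1⊕0⊕0⊕0⊕0⊕0⊕0 = 0
Parity bit = 0 (so all 9 bits XOR to 0).

110000000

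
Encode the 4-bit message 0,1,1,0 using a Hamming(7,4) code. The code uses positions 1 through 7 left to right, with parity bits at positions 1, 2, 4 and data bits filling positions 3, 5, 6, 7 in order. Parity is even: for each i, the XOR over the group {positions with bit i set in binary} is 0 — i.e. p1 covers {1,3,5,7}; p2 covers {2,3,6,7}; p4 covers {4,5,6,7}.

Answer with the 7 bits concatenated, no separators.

Place data at non-parity positions: p1 p2 0 p4 1 1 0
p1 (pos 1,3,5,7): XOR of data positions = 0⊕1⊕0 = 1
p2 (pos 2,3,6,7): XOR of data positions = 0⊕1⊕0 = 1
p4 (pos 4,5,6,7): XOR of data positions = 1⊕1⊕0 = 0
Codeword: 1100110

1100110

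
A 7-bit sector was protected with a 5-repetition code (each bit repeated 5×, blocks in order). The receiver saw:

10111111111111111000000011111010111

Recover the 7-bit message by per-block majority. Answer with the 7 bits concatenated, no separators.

1110011

Block 1 (10111): 4 ones → 1
Block 2 (11111): 5 ones → 1
Block 3 (11111): 5 ones → 1
Block 4 (11000): 2 ones → 0
Block 5 (00001): 1 one → 0
Block 6 (11110): 4 ones → 1
Block 7 (10111): 4 ones → 1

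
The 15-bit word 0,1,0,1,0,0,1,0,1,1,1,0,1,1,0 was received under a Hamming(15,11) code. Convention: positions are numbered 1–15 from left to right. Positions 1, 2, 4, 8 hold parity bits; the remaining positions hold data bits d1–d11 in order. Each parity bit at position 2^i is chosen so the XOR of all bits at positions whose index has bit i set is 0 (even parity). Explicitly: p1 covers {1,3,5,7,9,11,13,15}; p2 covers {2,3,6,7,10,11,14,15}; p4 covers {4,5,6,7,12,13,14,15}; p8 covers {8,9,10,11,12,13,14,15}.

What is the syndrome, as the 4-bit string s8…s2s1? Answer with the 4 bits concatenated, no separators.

1010

s1 (pos 1,3,5,7,9,11,13,15): 0⊕0⊕0⊕1⊕1⊕1⊕1⊕0 = 0
s2 (pos 2,3,6,7,10,11,14,15): 1⊕0⊕0⊕1⊕1⊕1⊕1⊕0 = 1
s4 (pos 4,5,6,7,12,13,14,15): 1⊕0⊕0⊕1⊕0⊕1⊕1⊕0 = 0
s8 (pos 8,9,10,11,12,13,14,15): 0⊕1⊕1⊕1⊕0⊕1⊕1⊕0 = 1
Syndrome s8…s1 = 1010 → error at position 10.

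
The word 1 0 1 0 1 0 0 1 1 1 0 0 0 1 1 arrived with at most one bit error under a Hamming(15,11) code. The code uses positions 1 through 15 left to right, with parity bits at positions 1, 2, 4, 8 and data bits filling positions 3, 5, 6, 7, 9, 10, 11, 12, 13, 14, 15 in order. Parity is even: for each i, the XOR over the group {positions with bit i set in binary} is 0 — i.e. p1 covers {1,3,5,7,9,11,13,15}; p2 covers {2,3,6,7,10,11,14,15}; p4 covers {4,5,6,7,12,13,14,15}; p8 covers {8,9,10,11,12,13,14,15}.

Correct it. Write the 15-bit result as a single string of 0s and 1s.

s1 (pos 1,3,5,7,9,11,13,15): 1⊕1⊕1⊕0⊕1⊕0⊕0⊕1 = 1
s2 (pos 2,3,6,7,10,11,14,15): 0⊕1⊕0⊕0⊕1⊕0⊕1⊕1 = 0
s4 (pos 4,5,6,7,12,13,14,15): 0⊕1⊕0⊕0⊕0⊕0⊕1⊕1 = 1
s8 (pos 8,9,10,11,12,13,14,15): 1⊕1⊕1⊕0⊕0⊕0⊕1⊕1 = 1
Syndrome s8…s1 = 1101 → error at position 13.
Flip position 13: 101010011100011 → 101010011100111

101010011100111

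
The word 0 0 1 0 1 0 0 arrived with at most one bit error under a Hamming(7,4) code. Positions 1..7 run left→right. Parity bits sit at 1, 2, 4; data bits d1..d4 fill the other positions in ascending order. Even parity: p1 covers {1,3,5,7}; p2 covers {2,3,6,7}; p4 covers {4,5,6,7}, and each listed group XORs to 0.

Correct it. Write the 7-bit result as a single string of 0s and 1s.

0010110

s1 (pos 1,3,5,7): 0⊕1⊕1⊕0 = 0
s2 (pos 2,3,6,7): 0⊕1⊕0⊕0 = 1
s4 (pos 4,5,6,7): 0⊕1⊕0⊕0 = 1
Syndrome s4…s1 = 110 → error at position 6.
Flip position 6: 0010100 → 0010110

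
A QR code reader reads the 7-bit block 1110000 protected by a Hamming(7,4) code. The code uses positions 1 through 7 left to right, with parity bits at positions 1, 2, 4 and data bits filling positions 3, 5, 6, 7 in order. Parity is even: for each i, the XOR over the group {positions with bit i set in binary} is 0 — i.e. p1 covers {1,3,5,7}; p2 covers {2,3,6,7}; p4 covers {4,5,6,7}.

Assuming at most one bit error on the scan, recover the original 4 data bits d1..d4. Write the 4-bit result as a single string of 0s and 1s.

s1 (pos 1,3,5,7): 1⊕1⊕0⊕0 = 0
s2 (pos 2,3,6,7): 1⊕1⊕0⊕0 = 0
s4 (pos 4,5,6,7): 0⊕0⊕0⊕0 = 0
Syndrome s4…s1 = 000 → no error.
Read data bits from positions 3,5,6,7: 1000

1000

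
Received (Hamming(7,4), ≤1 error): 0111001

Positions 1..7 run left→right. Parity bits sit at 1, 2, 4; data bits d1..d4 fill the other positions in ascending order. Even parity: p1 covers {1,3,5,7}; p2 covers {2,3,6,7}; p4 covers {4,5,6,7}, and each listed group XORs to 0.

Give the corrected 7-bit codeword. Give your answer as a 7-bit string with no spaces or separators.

0011001

s1 (pos 1,3,5,7): 0⊕1⊕0⊕1 = 0
s2 (pos 2,3,6,7): 1⊕1⊕0⊕1 = 1
s4 (pos 4,5,6,7): 1⊕0⊕0⊕1 = 0
Syndrome s4…s1 = 010 → error at position 2.
Flip position 2: 0111001 → 0011001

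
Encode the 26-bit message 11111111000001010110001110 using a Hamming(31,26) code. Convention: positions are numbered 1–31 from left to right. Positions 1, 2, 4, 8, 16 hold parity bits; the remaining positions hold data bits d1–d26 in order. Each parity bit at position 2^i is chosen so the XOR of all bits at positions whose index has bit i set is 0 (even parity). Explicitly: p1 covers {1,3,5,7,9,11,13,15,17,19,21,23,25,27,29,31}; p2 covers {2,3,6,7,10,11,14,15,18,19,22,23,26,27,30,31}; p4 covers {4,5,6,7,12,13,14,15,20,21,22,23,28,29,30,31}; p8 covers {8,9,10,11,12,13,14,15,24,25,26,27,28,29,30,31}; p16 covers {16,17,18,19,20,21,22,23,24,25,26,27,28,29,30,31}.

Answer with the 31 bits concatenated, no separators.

Place data at non-parity positions: p1 p2 1 p4 1 1 1 p8 1 1 1 1 0 0 0 p16 0 0 1 0 1 0 1 1 0 0 0 1 1 1 0
p1 (pos 1,3,5,7,9,11,13,15,17,19,21,23,25,27,29,31): XOR of data positions = 1⊕1⊕1⊕1⊕1⊕0⊕0⊕0⊕1⊕1⊕1⊕0⊕0⊕1⊕0 = 1
p2 (pos 2,3,6,7,10,11,14,15,18,19,22,23,26,27,30,31): XOR of data positions = 1⊕1⊕1⊕1⊕1⊕0⊕0⊕0⊕1⊕0⊕1⊕0⊕0⊕1⊕0 = 0
p4 (pos 4,5,6,7,12,13,14,15,20,21,22,23,28,29,30,31): XOR of data positions = 1⊕1⊕1⊕1⊕0⊕0⊕0⊕0⊕1⊕0⊕1⊕1⊕1⊕1⊕0 = 1
p8 (pos 8,9,10,11,12,13,14,15,24,25,26,27,28,29,30,31): XOR of data positions = 1⊕1⊕1⊕1⊕0⊕0⊕0⊕1⊕0⊕0⊕0⊕1⊕1⊕1⊕0 = 0
p16 (pos 16,17,18,19,20,21,22,23,24,25,26,27,28,29,30,31): XOR of data positions = 0⊕0⊕1⊕0⊕1⊕0⊕1⊕1⊕0⊕0⊕0⊕1⊕1⊕1⊕0 = 1
Codeword: 1011111011110001001010110001110

1011111011110001001010110001110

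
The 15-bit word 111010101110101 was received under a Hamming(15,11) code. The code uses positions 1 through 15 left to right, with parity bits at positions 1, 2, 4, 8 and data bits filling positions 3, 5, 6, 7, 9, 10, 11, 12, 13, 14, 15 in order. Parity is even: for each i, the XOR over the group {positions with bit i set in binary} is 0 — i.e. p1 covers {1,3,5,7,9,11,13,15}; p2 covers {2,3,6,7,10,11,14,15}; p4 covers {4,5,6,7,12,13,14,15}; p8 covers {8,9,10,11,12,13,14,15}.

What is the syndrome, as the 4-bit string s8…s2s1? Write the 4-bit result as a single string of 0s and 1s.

s1 (pos 1,3,5,7,9,11,13,15): 1⊕1⊕1⊕1⊕1⊕1⊕1⊕1 = 0
s2 (pos 2,3,6,7,10,11,14,15): 1⊕1⊕0⊕1⊕1⊕1⊕0⊕1 = 0
s4 (pos 4,5,6,7,12,13,14,15): 0⊕1⊕0⊕1⊕0⊕1⊕0⊕1 = 0
s8 (pos 8,9,10,11,12,13,14,15): 0⊕1⊕1⊕1⊕0⊕1⊕0⊕1 = 1
Syndrome s8…s1 = 1000 → error at position 8.

1000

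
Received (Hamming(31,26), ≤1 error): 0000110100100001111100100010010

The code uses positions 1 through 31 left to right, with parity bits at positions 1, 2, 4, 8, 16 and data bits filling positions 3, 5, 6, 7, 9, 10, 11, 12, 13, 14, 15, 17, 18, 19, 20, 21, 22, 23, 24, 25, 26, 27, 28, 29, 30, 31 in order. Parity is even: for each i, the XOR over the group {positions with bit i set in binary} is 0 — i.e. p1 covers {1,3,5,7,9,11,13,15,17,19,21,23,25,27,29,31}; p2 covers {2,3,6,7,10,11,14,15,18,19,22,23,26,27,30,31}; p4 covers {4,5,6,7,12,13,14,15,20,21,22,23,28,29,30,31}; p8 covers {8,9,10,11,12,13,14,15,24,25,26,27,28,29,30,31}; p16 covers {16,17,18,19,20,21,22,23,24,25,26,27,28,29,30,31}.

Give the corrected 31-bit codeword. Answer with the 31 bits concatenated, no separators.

s1 (pos 1,3,5,7,9,11,13,15,17,19,21,23,25,27,29,31): 0⊕0⊕1⊕0⊕0⊕1⊕0⊕0⊕1⊕1⊕0⊕1⊕0⊕1⊕0⊕0 = 0
s2 (pos 2,3,6,7,10,11,14,15,18,19,22,23,26,27,30,31): 0⊕0⊕1⊕0⊕0⊕1⊕0⊕0⊕1⊕1⊕0⊕1⊕0⊕1⊕1⊕0 = 1
s4 (pos 4,5,6,7,12,13,14,15,20,21,22,23,28,29,30,31): 0⊕1⊕1⊕0⊕0⊕0⊕0⊕0⊕1⊕0⊕0⊕1⊕0⊕0⊕1⊕0 = 1
s8 (pos 8,9,10,11,12,13,14,15,24,25,26,27,28,29,30,31): 1⊕0⊕0⊕1⊕0⊕0⊕0⊕0⊕0⊕0⊕0⊕1⊕0⊕0⊕1⊕0 = 0
s16 (pos 16,17,18,19,20,21,22,23,24,25,26,27,28,29,30,31): 1⊕1⊕1⊕1⊕1⊕0⊕0⊕1⊕0⊕0⊕0⊕1⊕0⊕0⊕1⊕0 = 0
Syndrome s16…s1 = 00110 → error at position 6.
Flip position 6: 0000110100100001111100100010010 → 0000100100100001111100100010010

0000100100100001111100100010010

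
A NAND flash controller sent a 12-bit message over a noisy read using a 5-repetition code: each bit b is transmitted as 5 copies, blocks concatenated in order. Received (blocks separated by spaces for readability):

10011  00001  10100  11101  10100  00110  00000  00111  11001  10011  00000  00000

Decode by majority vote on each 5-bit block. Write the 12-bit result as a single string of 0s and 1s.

Block 1 (10011): 3 ones → 1
Block 2 (00001): 1 one → 0
Block 3 (10100): 2 ones → 0
Block 4 (11101): 4 ones → 1
Block 5 (10100): 2 ones → 0
Block 6 (00110): 2 ones → 0
Block 7 (00000): 0 ones → 0
Block 8 (00111): 3 ones → 1
Block 9 (11001): 3 ones → 1
Block 10 (10011): 3 ones → 1
Block 11 (00000): 0 ones → 0
Block 12 (00000): 0 ones → 0

100100011100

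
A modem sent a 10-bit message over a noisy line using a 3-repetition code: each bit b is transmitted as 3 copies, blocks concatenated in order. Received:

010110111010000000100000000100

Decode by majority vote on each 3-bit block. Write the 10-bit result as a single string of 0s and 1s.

0110000000

Block 1 (010): 1 one → 0
Block 2 (110): 2 ones → 1
Block 3 (111): 3 ones → 1
Block 4 (010): 1 one → 0
Block 5 (000): 0 ones → 0
Block 6 (000): 0 ones → 0
Block 7 (100): 1 one → 0
Block 8 (000): 0 ones → 0
Block 9 (000): 0 ones → 0
Block 10 (100): 1 one → 0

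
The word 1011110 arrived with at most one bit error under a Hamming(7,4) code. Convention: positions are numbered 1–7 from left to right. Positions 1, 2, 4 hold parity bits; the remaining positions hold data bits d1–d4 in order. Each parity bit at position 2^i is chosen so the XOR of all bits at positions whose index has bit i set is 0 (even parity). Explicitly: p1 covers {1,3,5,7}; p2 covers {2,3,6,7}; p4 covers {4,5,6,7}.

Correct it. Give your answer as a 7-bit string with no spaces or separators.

s1 (pos 1,3,5,7): 1⊕1⊕1⊕0 = 1
s2 (pos 2,3,6,7): 0⊕1⊕1⊕0 = 0
s4 (pos 4,5,6,7): 1⊕1⊕1⊕0 = 1
Syndrome s4…s1 = 101 → error at position 5.
Flip position 5: 1011110 → 1011010

1011010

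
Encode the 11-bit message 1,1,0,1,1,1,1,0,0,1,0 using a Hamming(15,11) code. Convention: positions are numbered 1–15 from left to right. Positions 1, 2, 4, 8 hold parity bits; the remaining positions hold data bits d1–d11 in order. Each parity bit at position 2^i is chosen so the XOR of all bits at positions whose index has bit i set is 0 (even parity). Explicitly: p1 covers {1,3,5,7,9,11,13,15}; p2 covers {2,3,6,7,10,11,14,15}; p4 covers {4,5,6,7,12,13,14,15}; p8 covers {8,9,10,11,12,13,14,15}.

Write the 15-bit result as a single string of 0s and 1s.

Place data at non-parity positions: p1 p2 1 p4 1 0 1 p8 1 1 1 0 0 1 0
p1 (pos 1,3,5,7,9,11,13,15): XOR of data positions = 1⊕1⊕1⊕1⊕1⊕0⊕0 = 1
p2 (pos 2,3,6,7,10,11,14,15): XOR of data positions = 1⊕0⊕1⊕1⊕1⊕1⊕0 = 1
p4 (pos 4,5,6,7,12,13,14,15): XOR of data positions = 1⊕0⊕1⊕0⊕0⊕1⊕0 = 1
p8 (pos 8,9,10,11,12,13,14,15): XOR of data positions = 1⊕1⊕1⊕0⊕0⊕1⊕0 = 0
Codeword: 111110101110010

111110101110010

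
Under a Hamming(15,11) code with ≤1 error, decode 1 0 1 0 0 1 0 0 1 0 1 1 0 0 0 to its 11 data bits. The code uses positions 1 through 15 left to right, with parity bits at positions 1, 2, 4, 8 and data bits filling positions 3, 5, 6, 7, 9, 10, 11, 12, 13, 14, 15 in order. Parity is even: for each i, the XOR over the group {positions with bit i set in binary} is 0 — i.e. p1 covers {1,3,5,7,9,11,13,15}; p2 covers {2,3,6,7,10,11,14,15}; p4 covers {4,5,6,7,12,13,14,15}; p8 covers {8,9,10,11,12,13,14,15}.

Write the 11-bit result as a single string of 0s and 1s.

s1 (pos 1,3,5,7,9,11,13,15): 1⊕1⊕0⊕0⊕1⊕1⊕0⊕0 = 0
s2 (pos 2,3,6,7,10,11,14,15): 0⊕1⊕1⊕0⊕0⊕1⊕0⊕0 = 1
s4 (pos 4,5,6,7,12,13,14,15): 0⊕0⊕1⊕0⊕1⊕0⊕0⊕0 = 0
s8 (pos 8,9,10,11,12,13,14,15): 0⊕1⊕0⊕1⊕1⊕0⊕0⊕0 = 1
Syndrome s8…s1 = 1010 → error at position 10.
Flip position 10: 101001001011000 → 101001001111000
Read data bits from positions 3,5,6,7,9,10,11,12,13,14,15: 10101111000

10101111000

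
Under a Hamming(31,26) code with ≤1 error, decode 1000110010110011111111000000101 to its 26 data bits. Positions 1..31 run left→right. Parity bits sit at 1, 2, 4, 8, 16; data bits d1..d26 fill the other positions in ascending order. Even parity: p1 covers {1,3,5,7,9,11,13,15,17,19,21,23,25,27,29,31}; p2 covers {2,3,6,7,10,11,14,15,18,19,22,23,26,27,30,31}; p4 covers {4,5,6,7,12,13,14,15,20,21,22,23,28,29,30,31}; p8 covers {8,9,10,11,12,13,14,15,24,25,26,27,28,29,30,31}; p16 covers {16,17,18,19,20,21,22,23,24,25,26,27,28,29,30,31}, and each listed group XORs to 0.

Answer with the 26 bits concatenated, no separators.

s1 (pos 1,3,5,7,9,11,13,15,17,19,21,23,25,27,29,31): 1⊕0⊕1⊕0⊕1⊕1⊕0⊕1⊕1⊕1⊕1⊕0⊕0⊕0⊕1⊕1 = 0
s2 (pos 2,3,6,7,10,11,14,15,18,19,22,23,26,27,30,31): 0⊕0⊕1⊕0⊕0⊕1⊕0⊕1⊕1⊕1⊕1⊕0⊕0⊕0⊕0⊕1 = 1
s4 (pos 4,5,6,7,12,13,14,15,20,21,22,23,28,29,30,31): 0⊕1⊕1⊕0⊕1⊕0⊕0⊕1⊕1⊕1⊕1⊕0⊕0⊕1⊕0⊕1 = 1
s8 (pos 8,9,10,11,12,13,14,15,24,25,26,27,28,29,30,31): 0⊕1⊕0⊕1⊕1⊕0⊕0⊕1⊕0⊕0⊕0⊕0⊕0⊕1⊕0⊕1 = 0
s16 (pos 16,17,18,19,20,21,22,23,24,25,26,27,28,29,30,31): 1⊕1⊕1⊕1⊕1⊕1⊕1⊕0⊕0⊕0⊕0⊕0⊕0⊕1⊕0⊕1 = 1
Syndrome s16…s1 = 10110 → error at position 22.
Flip position 22: 1000110010110011111111000000101 → 1000110010110011111110000000101
Read data bits from positions 3,5,6,7,9,10,11,12,13,14,15,17,18,19,20,21,22,23,24,25,26,27,28,29,30,31: 01101011001111110000000101

01101011001111110000000101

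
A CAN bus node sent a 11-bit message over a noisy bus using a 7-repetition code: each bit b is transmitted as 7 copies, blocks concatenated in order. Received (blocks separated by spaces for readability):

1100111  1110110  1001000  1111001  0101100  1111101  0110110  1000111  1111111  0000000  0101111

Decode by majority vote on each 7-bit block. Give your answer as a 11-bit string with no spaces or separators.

11010111101

Block 1 (1100111): 5 ones → 1
Block 2 (1110110): 5 ones → 1
Block 3 (1001000): 2 ones → 0
Block 4 (1111001): 5 ones → 1
Block 5 (0101100): 3 ones → 0
Block 6 (1111101): 6 ones → 1
Block 7 (0110110): 4 ones → 1
Block 8 (1000111): 4 ones → 1
Block 9 (1111111): 7 ones → 1
Block 10 (0000000): 0 ones → 0
Block 11 (0101111): 5 ones → 1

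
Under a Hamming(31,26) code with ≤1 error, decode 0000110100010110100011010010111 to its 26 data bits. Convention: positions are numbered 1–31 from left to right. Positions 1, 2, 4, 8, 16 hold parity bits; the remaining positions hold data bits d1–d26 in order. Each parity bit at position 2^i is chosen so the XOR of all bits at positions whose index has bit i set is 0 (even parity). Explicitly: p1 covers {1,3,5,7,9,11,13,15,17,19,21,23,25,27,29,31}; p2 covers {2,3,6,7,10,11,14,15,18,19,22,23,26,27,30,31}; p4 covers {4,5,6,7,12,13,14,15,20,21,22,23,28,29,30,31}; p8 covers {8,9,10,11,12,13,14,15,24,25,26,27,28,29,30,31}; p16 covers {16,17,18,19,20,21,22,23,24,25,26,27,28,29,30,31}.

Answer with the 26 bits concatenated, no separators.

01100011011100011010010111

s1 (pos 1,3,5,7,9,11,13,15,17,19,21,23,25,27,29,31): 0⊕0⊕1⊕0⊕0⊕0⊕0⊕1⊕1⊕0⊕1⊕0⊕0⊕1⊕1⊕1 = 1
s2 (pos 2,3,6,7,10,11,14,15,18,19,22,23,26,27,30,31): 0⊕0⊕1⊕0⊕0⊕0⊕1⊕1⊕0⊕0⊕1⊕0⊕0⊕1⊕1⊕1 = 1
s4 (pos 4,5,6,7,12,13,14,15,20,21,22,23,28,29,30,31): 0⊕1⊕1⊕0⊕1⊕0⊕1⊕1⊕0⊕1⊕1⊕0⊕0⊕1⊕1⊕1 = 0
s8 (pos 8,9,10,11,12,13,14,15,24,25,26,27,28,29,30,31): 1⊕0⊕0⊕0⊕1⊕0⊕1⊕1⊕1⊕0⊕0⊕1⊕0⊕1⊕1⊕1 = 1
s16 (pos 16,17,18,19,20,21,22,23,24,25,26,27,28,29,30,31): 0⊕1⊕0⊕0⊕0⊕1⊕1⊕0⊕1⊕0⊕0⊕1⊕0⊕1⊕1⊕1 = 0
Syndrome s16…s1 = 01011 → error at position 11.
Flip position 11: 0000110100010110100011010010111 → 0000110100110110100011010010111
Read data bits from positions 3,5,6,7,9,10,11,12,13,14,15,17,18,19,20,21,22,23,24,25,26,27,28,29,30,31: 01100011011100011010010111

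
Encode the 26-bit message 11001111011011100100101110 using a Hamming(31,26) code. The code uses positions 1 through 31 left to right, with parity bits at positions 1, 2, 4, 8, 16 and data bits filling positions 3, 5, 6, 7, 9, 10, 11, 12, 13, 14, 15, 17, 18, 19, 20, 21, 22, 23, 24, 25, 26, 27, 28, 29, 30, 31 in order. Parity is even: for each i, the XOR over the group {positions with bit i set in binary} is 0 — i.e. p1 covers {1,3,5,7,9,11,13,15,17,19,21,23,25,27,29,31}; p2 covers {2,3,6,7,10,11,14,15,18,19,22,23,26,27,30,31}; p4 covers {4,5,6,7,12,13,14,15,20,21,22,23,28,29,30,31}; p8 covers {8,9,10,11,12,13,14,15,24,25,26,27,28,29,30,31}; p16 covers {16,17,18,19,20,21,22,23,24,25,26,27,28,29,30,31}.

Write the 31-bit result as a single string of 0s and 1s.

Place data at non-parity positions: p1 p2 1 p4 1 0 0 p8 1 1 1 1 0 1 1 p16 0 1 1 1 0 0 1 0 0 1 0 1 1 1 0
p1 (pos 1,3,5,7,9,11,13,15,17,19,21,23,25,27,29,31): XOR of data positions = 1⊕1⊕0⊕1⊕1⊕0⊕1⊕0⊕1⊕0⊕1⊕0⊕0⊕1⊕0 = 0
p2 (pos 2,3,6,7,10,11,14,15,18,19,22,23,26,27,30,31): XOR of data positions = 1⊕0⊕0⊕1⊕1⊕1⊕1⊕1⊕1⊕0⊕1⊕1⊕0⊕1⊕0 = 0
p4 (pos 4,5,6,7,12,13,14,15,20,21,22,23,28,29,30,31): XOR of data positions = 1⊕0⊕0⊕1⊕0⊕1⊕1⊕1⊕0⊕0⊕1⊕1⊕1⊕1⊕0 = 1
p8 (pos 8,9,10,11,12,13,14,15,24,25,26,27,28,29,30,31): XOR of data positions = 1⊕1⊕1⊕1⊕0⊕1⊕1⊕0⊕0⊕1⊕0⊕1⊕1⊕1⊕0 = 0
p16 (pos 16,17,18,19,20,21,22,23,24,25,26,27,28,29,30,31): XOR of data positions = 0⊕1⊕1⊕1⊕0⊕0⊕1⊕0⊕0⊕1⊕0⊕1⊕1⊕1⊕0 = 0
Codeword: 0011100011110110011100100101110

0011100011110110011100100101110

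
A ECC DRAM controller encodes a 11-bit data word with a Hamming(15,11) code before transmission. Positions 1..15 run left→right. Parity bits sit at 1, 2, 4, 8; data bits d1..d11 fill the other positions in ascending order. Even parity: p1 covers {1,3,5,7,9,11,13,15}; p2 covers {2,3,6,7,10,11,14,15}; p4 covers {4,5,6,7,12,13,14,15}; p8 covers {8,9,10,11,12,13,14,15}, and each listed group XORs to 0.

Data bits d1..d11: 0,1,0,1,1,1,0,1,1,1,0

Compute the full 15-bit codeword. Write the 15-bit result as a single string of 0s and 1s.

010110111101110

Place data at non-parity positions: p1 p2 0 p4 1 0 1 p8 1 1 0 1 1 1 0
p1 (pos 1,3,5,7,9,11,13,15): XOR of data positions = 0⊕1⊕1⊕1⊕0⊕1⊕0 = 0
p2 (pos 2,3,6,7,10,11,14,15): XOR of data positions = 0⊕0⊕1⊕1⊕0⊕1⊕0 = 1
p4 (pos 4,5,6,7,12,13,14,15): XOR of data positions = 1⊕0⊕1⊕1⊕1⊕1⊕0 = 1
p8 (pos 8,9,10,11,12,13,14,15): XOR of data positions = 1⊕1⊕0⊕1⊕1⊕1⊕0 = 1
Codeword: 010110111101110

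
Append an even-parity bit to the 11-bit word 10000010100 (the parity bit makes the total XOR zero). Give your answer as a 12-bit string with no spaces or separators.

XOR of the 11 data bits: 1⊕0⊕0⊕0⊕0⊕0⊕1⊕0⊕1⊕0⊕0 = 1
Parity bit = 1 (so all 12 bits XOR to 0).

100000101001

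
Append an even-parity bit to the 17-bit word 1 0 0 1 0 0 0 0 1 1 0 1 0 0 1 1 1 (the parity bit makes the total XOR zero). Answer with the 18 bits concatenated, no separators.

100100001101001110

XOR of the 17 data bits: 1⊕0⊕0⊕1⊕0⊕0⊕0⊕0⊕1⊕1⊕0⊕1⊕0⊕0⊕1⊕1⊕1 = 0
Parity bit = 0 (so all 18 bits XOR to 0).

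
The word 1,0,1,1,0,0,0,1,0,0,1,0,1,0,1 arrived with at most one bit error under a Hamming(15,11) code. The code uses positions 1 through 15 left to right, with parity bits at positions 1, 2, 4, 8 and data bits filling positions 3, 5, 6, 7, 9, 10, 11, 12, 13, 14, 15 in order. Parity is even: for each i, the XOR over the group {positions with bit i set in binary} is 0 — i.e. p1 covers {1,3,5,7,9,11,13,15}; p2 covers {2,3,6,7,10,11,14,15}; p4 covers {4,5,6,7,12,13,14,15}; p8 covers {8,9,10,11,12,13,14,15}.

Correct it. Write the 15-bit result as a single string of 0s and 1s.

101100110010101

s1 (pos 1,3,5,7,9,11,13,15): 1⊕1⊕0⊕0⊕0⊕1⊕1⊕1 = 1
s2 (pos 2,3,6,7,10,11,14,15): 0⊕1⊕0⊕0⊕0⊕1⊕0⊕1 = 1
s4 (pos 4,5,6,7,12,13,14,15): 1⊕0⊕0⊕0⊕0⊕1⊕0⊕1 = 1
s8 (pos 8,9,10,11,12,13,14,15): 1⊕0⊕0⊕1⊕0⊕1⊕0⊕1 = 0
Syndrome s8…s1 = 0111 → error at position 7.
Flip position 7: 101100010010101 → 101100110010101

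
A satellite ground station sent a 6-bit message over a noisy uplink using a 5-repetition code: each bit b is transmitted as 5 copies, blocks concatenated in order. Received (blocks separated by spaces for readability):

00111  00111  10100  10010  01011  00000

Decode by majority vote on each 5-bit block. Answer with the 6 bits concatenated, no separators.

Block 1 (00111): 3 ones → 1
Block 2 (00111): 3 ones → 1
Block 3 (10100): 2 ones → 0
Block 4 (10010): 2 ones → 0
Block 5 (01011): 3 ones → 1
Block 6 (00000): 0 ones → 0

110010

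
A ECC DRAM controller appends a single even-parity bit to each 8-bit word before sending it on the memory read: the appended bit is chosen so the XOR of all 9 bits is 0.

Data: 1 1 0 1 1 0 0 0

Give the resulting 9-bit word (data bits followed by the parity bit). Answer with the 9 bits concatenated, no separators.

110110000

XOR of the 8 data bits: 1⊕1⊕0⊕1⊕1⊕0⊕0⊕0 = 0
Parity bit = 0 (so all 9 bits XOR to 0).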